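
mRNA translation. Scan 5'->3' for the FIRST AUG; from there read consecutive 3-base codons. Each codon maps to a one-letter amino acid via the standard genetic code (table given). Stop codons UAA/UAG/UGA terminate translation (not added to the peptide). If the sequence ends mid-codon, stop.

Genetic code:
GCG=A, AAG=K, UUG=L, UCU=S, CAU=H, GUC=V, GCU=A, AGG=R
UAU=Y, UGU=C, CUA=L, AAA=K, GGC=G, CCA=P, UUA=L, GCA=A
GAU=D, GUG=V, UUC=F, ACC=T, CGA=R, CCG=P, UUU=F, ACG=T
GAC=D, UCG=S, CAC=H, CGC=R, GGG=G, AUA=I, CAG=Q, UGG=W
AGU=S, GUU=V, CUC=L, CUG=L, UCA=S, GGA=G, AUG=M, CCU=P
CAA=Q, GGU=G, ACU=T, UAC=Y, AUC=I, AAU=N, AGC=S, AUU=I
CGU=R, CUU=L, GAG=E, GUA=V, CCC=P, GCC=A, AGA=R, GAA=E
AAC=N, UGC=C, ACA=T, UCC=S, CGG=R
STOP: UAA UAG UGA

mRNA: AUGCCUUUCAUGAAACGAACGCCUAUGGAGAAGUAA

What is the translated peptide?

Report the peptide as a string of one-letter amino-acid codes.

start AUG at pos 0
pos 0: AUG -> M; peptide=M
pos 3: CCU -> P; peptide=MP
pos 6: UUC -> F; peptide=MPF
pos 9: AUG -> M; peptide=MPFM
pos 12: AAA -> K; peptide=MPFMK
pos 15: CGA -> R; peptide=MPFMKR
pos 18: ACG -> T; peptide=MPFMKRT
pos 21: CCU -> P; peptide=MPFMKRTP
pos 24: AUG -> M; peptide=MPFMKRTPM
pos 27: GAG -> E; peptide=MPFMKRTPME
pos 30: AAG -> K; peptide=MPFMKRTPMEK
pos 33: UAA -> STOP

Answer: MPFMKRTPMEK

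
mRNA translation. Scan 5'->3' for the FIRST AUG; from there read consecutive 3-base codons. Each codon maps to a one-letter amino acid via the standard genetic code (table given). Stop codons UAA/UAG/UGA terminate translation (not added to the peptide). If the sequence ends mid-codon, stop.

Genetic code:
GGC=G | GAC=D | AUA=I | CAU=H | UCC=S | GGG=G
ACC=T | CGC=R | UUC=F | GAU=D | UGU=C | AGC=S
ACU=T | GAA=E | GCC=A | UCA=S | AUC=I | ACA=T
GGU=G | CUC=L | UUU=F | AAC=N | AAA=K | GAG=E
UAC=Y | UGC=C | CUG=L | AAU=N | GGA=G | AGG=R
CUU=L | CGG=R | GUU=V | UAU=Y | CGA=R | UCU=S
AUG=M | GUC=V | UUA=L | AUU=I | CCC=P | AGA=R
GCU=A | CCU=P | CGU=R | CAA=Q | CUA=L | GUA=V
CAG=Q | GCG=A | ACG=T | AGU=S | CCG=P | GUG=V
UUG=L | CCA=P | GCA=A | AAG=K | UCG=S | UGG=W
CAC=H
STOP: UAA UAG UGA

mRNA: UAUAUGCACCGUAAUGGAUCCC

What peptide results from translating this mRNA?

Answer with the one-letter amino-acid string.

Answer: MHRNGS

Derivation:
start AUG at pos 3
pos 3: AUG -> M; peptide=M
pos 6: CAC -> H; peptide=MH
pos 9: CGU -> R; peptide=MHR
pos 12: AAU -> N; peptide=MHRN
pos 15: GGA -> G; peptide=MHRNG
pos 18: UCC -> S; peptide=MHRNGS
pos 21: only 1 nt remain (<3), stop (end of mRNA)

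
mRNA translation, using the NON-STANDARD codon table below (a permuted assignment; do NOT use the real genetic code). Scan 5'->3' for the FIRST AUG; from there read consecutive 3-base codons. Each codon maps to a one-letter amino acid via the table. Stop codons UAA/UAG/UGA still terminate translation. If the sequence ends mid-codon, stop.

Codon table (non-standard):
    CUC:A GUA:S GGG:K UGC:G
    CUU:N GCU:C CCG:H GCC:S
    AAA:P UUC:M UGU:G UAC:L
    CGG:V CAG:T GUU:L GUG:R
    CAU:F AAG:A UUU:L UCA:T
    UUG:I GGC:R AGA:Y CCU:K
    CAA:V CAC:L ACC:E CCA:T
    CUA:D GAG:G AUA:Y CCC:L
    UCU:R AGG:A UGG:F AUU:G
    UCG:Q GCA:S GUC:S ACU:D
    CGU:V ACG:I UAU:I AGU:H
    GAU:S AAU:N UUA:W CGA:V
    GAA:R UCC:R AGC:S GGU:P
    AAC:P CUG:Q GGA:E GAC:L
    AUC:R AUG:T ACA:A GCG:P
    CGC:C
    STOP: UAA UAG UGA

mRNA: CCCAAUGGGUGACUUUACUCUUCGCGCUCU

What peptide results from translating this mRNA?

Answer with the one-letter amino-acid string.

Answer: TPLLDNCC

Derivation:
start AUG at pos 4
pos 4: AUG -> T; peptide=T
pos 7: GGU -> P; peptide=TP
pos 10: GAC -> L; peptide=TPL
pos 13: UUU -> L; peptide=TPLL
pos 16: ACU -> D; peptide=TPLLD
pos 19: CUU -> N; peptide=TPLLDN
pos 22: CGC -> C; peptide=TPLLDNC
pos 25: GCU -> C; peptide=TPLLDNCC
pos 28: only 2 nt remain (<3), stop (end of mRNA)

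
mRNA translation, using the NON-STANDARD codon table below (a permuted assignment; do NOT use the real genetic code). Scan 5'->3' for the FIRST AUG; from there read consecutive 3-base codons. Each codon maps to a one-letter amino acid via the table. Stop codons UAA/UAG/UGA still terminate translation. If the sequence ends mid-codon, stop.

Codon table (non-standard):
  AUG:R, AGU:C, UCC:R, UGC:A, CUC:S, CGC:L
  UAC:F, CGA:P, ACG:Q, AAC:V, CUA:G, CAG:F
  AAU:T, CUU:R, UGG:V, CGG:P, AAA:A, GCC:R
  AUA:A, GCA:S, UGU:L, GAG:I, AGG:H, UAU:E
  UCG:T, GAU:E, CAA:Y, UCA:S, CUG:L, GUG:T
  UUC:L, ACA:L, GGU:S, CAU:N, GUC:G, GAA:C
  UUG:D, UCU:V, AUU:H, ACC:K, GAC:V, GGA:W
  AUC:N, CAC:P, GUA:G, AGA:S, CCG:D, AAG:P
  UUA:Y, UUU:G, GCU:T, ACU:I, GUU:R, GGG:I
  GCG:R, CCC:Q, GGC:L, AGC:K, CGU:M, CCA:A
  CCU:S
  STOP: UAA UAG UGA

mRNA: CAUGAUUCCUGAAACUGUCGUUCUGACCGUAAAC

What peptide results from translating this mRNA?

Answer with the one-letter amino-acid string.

start AUG at pos 1
pos 1: AUG -> R; peptide=R
pos 4: AUU -> H; peptide=RH
pos 7: CCU -> S; peptide=RHS
pos 10: GAA -> C; peptide=RHSC
pos 13: ACU -> I; peptide=RHSCI
pos 16: GUC -> G; peptide=RHSCIG
pos 19: GUU -> R; peptide=RHSCIGR
pos 22: CUG -> L; peptide=RHSCIGRL
pos 25: ACC -> K; peptide=RHSCIGRLK
pos 28: GUA -> G; peptide=RHSCIGRLKG
pos 31: AAC -> V; peptide=RHSCIGRLKGV
pos 34: only 0 nt remain (<3), stop (end of mRNA)

Answer: RHSCIGRLKGV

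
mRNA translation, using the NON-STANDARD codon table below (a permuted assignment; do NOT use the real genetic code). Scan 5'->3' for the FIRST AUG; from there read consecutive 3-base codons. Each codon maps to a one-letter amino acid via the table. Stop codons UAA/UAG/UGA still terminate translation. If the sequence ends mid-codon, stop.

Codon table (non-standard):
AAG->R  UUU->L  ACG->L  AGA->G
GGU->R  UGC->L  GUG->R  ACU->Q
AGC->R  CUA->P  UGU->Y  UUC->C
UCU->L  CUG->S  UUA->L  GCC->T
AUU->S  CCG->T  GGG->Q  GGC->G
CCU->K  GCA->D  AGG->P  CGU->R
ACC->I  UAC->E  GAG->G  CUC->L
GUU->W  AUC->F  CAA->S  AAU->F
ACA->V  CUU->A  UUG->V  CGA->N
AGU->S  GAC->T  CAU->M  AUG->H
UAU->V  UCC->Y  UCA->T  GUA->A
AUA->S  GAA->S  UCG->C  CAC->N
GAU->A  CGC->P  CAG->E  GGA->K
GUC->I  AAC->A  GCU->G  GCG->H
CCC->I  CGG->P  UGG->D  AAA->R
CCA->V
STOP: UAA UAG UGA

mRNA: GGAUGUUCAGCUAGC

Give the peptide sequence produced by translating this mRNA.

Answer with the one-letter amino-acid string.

start AUG at pos 2
pos 2: AUG -> H; peptide=H
pos 5: UUC -> C; peptide=HC
pos 8: AGC -> R; peptide=HCR
pos 11: UAG -> STOP

Answer: HCR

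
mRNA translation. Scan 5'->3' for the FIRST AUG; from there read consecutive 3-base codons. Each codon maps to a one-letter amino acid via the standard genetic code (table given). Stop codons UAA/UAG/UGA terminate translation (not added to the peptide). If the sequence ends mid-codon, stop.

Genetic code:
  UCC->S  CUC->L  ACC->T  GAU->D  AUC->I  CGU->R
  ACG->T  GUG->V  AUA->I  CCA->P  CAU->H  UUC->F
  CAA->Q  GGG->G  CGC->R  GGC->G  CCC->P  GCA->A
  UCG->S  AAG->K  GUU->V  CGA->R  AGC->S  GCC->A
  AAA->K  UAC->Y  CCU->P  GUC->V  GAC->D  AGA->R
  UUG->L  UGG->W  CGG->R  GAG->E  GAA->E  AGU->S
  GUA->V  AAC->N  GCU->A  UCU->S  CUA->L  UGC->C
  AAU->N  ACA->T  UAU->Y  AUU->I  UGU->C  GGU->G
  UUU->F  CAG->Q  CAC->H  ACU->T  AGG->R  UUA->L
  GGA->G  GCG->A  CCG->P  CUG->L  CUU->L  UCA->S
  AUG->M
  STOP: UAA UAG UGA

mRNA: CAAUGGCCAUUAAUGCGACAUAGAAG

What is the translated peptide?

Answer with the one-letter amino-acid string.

start AUG at pos 2
pos 2: AUG -> M; peptide=M
pos 5: GCC -> A; peptide=MA
pos 8: AUU -> I; peptide=MAI
pos 11: AAU -> N; peptide=MAIN
pos 14: GCG -> A; peptide=MAINA
pos 17: ACA -> T; peptide=MAINAT
pos 20: UAG -> STOP

Answer: MAINAT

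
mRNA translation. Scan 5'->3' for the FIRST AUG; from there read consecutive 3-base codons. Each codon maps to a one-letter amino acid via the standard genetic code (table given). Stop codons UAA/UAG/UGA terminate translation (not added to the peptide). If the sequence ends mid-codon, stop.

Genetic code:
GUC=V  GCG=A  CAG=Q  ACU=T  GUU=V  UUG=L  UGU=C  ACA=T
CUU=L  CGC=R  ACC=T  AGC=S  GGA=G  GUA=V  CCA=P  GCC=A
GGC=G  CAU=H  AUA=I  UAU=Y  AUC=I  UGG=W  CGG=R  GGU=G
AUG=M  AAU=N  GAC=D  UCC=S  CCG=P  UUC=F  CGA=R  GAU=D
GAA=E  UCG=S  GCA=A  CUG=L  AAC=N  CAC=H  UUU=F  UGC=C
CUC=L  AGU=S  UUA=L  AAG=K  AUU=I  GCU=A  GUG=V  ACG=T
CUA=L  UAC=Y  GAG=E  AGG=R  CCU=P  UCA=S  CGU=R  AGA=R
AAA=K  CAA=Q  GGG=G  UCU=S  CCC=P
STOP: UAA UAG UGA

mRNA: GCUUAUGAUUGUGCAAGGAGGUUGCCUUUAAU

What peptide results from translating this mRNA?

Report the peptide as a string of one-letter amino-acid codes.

start AUG at pos 4
pos 4: AUG -> M; peptide=M
pos 7: AUU -> I; peptide=MI
pos 10: GUG -> V; peptide=MIV
pos 13: CAA -> Q; peptide=MIVQ
pos 16: GGA -> G; peptide=MIVQG
pos 19: GGU -> G; peptide=MIVQGG
pos 22: UGC -> C; peptide=MIVQGGC
pos 25: CUU -> L; peptide=MIVQGGCL
pos 28: UAA -> STOP

Answer: MIVQGGCL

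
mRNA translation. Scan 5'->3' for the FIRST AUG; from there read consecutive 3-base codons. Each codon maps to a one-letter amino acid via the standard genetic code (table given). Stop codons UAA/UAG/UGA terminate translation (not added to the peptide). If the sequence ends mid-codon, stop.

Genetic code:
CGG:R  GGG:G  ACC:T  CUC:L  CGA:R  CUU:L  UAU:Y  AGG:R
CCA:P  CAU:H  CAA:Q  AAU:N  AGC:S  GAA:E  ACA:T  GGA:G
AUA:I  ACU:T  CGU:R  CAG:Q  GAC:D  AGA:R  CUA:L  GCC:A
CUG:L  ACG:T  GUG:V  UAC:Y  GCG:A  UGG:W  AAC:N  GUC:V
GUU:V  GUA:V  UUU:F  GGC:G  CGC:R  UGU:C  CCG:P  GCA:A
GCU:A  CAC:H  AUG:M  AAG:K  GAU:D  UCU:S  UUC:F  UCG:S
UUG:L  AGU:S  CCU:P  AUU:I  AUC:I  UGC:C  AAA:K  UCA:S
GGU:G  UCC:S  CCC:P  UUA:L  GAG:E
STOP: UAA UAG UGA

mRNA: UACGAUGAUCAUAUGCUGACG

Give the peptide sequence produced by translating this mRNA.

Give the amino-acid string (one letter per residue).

start AUG at pos 4
pos 4: AUG -> M; peptide=M
pos 7: AUC -> I; peptide=MI
pos 10: AUA -> I; peptide=MII
pos 13: UGC -> C; peptide=MIIC
pos 16: UGA -> STOP

Answer: MIIC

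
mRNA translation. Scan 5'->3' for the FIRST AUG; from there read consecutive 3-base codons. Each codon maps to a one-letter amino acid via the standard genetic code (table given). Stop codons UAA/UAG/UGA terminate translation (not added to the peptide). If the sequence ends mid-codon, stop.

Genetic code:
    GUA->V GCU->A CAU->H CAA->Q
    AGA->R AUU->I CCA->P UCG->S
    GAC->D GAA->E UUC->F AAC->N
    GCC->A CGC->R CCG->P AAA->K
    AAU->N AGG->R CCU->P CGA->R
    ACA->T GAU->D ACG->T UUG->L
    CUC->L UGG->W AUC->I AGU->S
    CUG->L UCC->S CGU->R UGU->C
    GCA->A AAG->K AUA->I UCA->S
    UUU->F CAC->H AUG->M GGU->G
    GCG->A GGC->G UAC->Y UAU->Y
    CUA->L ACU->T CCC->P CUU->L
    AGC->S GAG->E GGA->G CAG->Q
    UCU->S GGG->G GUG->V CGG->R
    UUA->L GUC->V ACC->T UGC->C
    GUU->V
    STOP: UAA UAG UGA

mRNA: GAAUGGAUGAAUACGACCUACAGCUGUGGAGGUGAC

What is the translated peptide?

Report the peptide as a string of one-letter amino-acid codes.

start AUG at pos 2
pos 2: AUG -> M; peptide=M
pos 5: GAU -> D; peptide=MD
pos 8: GAA -> E; peptide=MDE
pos 11: UAC -> Y; peptide=MDEY
pos 14: GAC -> D; peptide=MDEYD
pos 17: CUA -> L; peptide=MDEYDL
pos 20: CAG -> Q; peptide=MDEYDLQ
pos 23: CUG -> L; peptide=MDEYDLQL
pos 26: UGG -> W; peptide=MDEYDLQLW
pos 29: AGG -> R; peptide=MDEYDLQLWR
pos 32: UGA -> STOP

Answer: MDEYDLQLWR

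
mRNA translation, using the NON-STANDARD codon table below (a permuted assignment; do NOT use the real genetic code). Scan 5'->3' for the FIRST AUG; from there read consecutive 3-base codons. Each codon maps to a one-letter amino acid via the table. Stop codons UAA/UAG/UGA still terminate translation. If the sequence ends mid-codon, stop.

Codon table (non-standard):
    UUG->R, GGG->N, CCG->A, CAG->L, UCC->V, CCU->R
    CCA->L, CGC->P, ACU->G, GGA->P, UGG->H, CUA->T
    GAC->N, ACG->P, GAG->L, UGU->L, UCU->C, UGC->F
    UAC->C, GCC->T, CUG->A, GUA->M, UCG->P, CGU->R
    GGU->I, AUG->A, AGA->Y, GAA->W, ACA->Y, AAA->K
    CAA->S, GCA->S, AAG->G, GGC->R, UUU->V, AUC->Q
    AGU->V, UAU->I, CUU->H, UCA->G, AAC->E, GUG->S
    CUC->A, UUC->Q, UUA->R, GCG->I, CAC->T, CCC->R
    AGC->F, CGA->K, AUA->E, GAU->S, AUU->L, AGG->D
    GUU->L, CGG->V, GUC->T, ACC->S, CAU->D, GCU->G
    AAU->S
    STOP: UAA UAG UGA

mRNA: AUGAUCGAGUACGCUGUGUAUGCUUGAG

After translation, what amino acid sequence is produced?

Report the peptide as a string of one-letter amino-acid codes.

start AUG at pos 0
pos 0: AUG -> A; peptide=A
pos 3: AUC -> Q; peptide=AQ
pos 6: GAG -> L; peptide=AQL
pos 9: UAC -> C; peptide=AQLC
pos 12: GCU -> G; peptide=AQLCG
pos 15: GUG -> S; peptide=AQLCGS
pos 18: UAU -> I; peptide=AQLCGSI
pos 21: GCU -> G; peptide=AQLCGSIG
pos 24: UGA -> STOP

Answer: AQLCGSIG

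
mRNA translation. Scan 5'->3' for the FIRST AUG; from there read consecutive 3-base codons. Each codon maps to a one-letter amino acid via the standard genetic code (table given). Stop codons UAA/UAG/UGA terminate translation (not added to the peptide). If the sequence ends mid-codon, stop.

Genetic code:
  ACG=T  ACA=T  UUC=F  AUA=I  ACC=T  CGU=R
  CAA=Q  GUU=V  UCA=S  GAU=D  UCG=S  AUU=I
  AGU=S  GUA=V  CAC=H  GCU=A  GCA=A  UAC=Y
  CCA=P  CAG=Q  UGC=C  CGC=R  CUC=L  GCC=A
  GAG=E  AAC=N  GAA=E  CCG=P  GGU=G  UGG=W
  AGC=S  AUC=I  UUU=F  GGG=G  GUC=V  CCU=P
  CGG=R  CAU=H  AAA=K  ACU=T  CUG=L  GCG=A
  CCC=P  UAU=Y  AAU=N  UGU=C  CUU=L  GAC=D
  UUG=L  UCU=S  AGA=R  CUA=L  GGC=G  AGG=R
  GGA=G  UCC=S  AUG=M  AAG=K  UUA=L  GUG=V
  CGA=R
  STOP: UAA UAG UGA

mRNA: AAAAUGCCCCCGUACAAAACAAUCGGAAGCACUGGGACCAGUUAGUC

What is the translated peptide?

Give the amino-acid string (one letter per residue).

start AUG at pos 3
pos 3: AUG -> M; peptide=M
pos 6: CCC -> P; peptide=MP
pos 9: CCG -> P; peptide=MPP
pos 12: UAC -> Y; peptide=MPPY
pos 15: AAA -> K; peptide=MPPYK
pos 18: ACA -> T; peptide=MPPYKT
pos 21: AUC -> I; peptide=MPPYKTI
pos 24: GGA -> G; peptide=MPPYKTIG
pos 27: AGC -> S; peptide=MPPYKTIGS
pos 30: ACU -> T; peptide=MPPYKTIGST
pos 33: GGG -> G; peptide=MPPYKTIGSTG
pos 36: ACC -> T; peptide=MPPYKTIGSTGT
pos 39: AGU -> S; peptide=MPPYKTIGSTGTS
pos 42: UAG -> STOP

Answer: MPPYKTIGSTGTS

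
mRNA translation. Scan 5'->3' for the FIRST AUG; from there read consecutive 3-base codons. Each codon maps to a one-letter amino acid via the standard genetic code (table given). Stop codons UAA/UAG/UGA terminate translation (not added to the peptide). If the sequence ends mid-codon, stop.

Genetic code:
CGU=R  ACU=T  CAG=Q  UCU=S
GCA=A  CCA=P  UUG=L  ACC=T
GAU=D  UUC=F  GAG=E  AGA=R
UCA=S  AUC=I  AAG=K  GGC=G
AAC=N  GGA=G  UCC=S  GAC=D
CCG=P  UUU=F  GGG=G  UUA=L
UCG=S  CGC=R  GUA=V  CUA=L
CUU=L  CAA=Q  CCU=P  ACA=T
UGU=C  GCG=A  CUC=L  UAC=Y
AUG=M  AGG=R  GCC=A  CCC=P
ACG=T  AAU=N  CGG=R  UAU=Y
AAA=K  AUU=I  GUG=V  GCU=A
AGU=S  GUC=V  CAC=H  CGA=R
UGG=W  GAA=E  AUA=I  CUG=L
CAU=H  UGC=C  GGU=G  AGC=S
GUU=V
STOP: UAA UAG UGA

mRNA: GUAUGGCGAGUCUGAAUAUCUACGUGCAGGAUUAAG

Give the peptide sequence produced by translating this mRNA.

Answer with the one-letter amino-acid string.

start AUG at pos 2
pos 2: AUG -> M; peptide=M
pos 5: GCG -> A; peptide=MA
pos 8: AGU -> S; peptide=MAS
pos 11: CUG -> L; peptide=MASL
pos 14: AAU -> N; peptide=MASLN
pos 17: AUC -> I; peptide=MASLNI
pos 20: UAC -> Y; peptide=MASLNIY
pos 23: GUG -> V; peptide=MASLNIYV
pos 26: CAG -> Q; peptide=MASLNIYVQ
pos 29: GAU -> D; peptide=MASLNIYVQD
pos 32: UAA -> STOP

Answer: MASLNIYVQD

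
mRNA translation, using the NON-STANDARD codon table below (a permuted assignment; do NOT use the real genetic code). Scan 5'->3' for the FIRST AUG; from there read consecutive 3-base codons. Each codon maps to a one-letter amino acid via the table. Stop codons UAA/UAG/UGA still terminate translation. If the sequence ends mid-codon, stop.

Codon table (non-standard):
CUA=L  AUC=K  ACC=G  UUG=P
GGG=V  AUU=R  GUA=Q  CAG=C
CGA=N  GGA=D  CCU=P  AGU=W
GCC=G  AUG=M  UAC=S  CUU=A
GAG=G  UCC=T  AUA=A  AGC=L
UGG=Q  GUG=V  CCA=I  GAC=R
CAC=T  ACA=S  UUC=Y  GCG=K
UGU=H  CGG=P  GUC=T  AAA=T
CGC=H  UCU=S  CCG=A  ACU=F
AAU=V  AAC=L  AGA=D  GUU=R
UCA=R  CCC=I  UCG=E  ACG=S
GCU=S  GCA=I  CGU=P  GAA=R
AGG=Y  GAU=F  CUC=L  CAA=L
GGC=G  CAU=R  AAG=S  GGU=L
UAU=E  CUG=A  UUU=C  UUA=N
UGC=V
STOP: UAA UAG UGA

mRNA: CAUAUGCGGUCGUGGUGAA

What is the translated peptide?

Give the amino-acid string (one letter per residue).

start AUG at pos 3
pos 3: AUG -> M; peptide=M
pos 6: CGG -> P; peptide=MP
pos 9: UCG -> E; peptide=MPE
pos 12: UGG -> Q; peptide=MPEQ
pos 15: UGA -> STOP

Answer: MPEQ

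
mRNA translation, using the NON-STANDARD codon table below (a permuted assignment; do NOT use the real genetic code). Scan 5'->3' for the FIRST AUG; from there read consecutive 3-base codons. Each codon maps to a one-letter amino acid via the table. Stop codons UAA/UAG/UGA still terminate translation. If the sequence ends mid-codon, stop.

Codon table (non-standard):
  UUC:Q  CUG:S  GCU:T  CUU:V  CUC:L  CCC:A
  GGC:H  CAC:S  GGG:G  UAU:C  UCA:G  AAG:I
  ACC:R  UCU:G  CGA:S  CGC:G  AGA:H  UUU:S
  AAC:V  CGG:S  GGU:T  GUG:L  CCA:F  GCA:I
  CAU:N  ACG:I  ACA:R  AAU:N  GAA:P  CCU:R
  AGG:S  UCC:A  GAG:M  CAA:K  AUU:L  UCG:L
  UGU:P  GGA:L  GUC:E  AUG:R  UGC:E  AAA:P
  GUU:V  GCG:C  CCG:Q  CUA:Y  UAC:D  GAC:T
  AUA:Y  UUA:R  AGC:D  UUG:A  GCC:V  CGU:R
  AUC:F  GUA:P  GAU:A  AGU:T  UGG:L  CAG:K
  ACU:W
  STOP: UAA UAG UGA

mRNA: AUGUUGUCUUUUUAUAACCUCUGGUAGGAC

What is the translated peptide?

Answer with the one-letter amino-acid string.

Answer: RAGSCVLL

Derivation:
start AUG at pos 0
pos 0: AUG -> R; peptide=R
pos 3: UUG -> A; peptide=RA
pos 6: UCU -> G; peptide=RAG
pos 9: UUU -> S; peptide=RAGS
pos 12: UAU -> C; peptide=RAGSC
pos 15: AAC -> V; peptide=RAGSCV
pos 18: CUC -> L; peptide=RAGSCVL
pos 21: UGG -> L; peptide=RAGSCVLL
pos 24: UAG -> STOP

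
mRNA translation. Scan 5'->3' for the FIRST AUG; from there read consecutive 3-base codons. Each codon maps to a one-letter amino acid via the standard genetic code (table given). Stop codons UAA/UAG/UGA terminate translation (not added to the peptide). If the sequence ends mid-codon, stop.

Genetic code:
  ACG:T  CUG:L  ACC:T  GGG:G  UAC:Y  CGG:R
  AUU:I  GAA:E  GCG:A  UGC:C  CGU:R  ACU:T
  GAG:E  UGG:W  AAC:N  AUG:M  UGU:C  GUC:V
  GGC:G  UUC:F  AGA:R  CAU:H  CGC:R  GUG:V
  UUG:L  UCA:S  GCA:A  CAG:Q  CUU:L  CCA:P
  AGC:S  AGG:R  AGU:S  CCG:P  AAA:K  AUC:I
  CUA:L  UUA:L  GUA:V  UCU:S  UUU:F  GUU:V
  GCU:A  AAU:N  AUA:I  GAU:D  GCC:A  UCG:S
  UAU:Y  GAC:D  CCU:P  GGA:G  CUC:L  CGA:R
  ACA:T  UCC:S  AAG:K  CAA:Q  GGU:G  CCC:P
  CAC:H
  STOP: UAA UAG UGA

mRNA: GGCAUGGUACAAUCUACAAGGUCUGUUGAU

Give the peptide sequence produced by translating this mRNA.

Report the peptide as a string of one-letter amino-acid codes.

start AUG at pos 3
pos 3: AUG -> M; peptide=M
pos 6: GUA -> V; peptide=MV
pos 9: CAA -> Q; peptide=MVQ
pos 12: UCU -> S; peptide=MVQS
pos 15: ACA -> T; peptide=MVQST
pos 18: AGG -> R; peptide=MVQSTR
pos 21: UCU -> S; peptide=MVQSTRS
pos 24: GUU -> V; peptide=MVQSTRSV
pos 27: GAU -> D; peptide=MVQSTRSVD
pos 30: only 0 nt remain (<3), stop (end of mRNA)

Answer: MVQSTRSVD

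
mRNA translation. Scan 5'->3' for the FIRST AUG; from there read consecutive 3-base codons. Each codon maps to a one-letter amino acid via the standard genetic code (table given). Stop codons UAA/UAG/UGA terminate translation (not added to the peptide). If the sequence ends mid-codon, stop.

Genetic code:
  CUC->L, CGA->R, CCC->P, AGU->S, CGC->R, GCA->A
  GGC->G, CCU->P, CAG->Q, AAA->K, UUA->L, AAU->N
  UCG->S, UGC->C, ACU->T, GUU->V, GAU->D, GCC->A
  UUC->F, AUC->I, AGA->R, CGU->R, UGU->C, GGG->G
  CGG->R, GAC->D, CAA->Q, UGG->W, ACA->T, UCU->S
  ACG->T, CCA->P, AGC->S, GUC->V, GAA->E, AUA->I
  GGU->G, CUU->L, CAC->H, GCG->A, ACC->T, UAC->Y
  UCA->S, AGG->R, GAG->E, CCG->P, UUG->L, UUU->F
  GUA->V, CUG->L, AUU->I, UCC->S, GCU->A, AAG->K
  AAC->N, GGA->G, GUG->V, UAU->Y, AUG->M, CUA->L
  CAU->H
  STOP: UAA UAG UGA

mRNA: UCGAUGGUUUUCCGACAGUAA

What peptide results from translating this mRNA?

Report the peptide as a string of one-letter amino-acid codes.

Answer: MVFRQ

Derivation:
start AUG at pos 3
pos 3: AUG -> M; peptide=M
pos 6: GUU -> V; peptide=MV
pos 9: UUC -> F; peptide=MVF
pos 12: CGA -> R; peptide=MVFR
pos 15: CAG -> Q; peptide=MVFRQ
pos 18: UAA -> STOP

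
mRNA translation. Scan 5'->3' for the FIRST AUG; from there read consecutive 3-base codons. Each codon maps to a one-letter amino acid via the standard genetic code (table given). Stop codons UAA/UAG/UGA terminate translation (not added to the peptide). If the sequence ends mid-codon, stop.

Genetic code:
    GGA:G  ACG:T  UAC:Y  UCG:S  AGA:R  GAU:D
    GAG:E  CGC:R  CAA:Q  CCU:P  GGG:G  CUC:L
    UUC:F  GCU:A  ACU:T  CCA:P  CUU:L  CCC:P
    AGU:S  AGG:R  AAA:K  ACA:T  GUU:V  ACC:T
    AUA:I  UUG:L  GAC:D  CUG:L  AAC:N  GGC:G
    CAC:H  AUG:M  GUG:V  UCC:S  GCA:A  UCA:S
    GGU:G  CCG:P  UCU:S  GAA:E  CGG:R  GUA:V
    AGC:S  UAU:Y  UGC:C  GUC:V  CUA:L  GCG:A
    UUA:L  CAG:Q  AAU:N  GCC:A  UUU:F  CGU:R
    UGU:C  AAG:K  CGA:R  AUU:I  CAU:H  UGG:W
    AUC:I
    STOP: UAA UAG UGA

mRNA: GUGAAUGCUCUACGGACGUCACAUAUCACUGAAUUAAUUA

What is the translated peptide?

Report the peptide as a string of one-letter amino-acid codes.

start AUG at pos 4
pos 4: AUG -> M; peptide=M
pos 7: CUC -> L; peptide=ML
pos 10: UAC -> Y; peptide=MLY
pos 13: GGA -> G; peptide=MLYG
pos 16: CGU -> R; peptide=MLYGR
pos 19: CAC -> H; peptide=MLYGRH
pos 22: AUA -> I; peptide=MLYGRHI
pos 25: UCA -> S; peptide=MLYGRHIS
pos 28: CUG -> L; peptide=MLYGRHISL
pos 31: AAU -> N; peptide=MLYGRHISLN
pos 34: UAA -> STOP

Answer: MLYGRHISLN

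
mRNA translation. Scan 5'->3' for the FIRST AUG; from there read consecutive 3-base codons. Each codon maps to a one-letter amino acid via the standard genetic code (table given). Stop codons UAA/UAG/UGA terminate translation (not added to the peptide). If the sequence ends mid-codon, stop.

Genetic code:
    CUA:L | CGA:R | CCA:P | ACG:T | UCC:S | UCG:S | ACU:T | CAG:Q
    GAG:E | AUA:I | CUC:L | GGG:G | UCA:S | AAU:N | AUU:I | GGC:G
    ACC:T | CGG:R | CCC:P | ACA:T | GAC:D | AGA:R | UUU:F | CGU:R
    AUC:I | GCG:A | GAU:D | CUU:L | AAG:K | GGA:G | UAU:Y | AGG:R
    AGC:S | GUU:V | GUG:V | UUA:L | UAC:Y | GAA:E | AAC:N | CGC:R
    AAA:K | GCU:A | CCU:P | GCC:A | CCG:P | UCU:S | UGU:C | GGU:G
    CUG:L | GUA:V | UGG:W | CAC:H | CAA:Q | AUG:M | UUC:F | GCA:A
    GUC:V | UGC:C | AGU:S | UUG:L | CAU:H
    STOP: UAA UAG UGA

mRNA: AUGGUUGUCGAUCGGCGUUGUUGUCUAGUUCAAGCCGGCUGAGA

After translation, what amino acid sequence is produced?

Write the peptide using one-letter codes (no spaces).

Answer: MVVDRRCCLVQAG

Derivation:
start AUG at pos 0
pos 0: AUG -> M; peptide=M
pos 3: GUU -> V; peptide=MV
pos 6: GUC -> V; peptide=MVV
pos 9: GAU -> D; peptide=MVVD
pos 12: CGG -> R; peptide=MVVDR
pos 15: CGU -> R; peptide=MVVDRR
pos 18: UGU -> C; peptide=MVVDRRC
pos 21: UGU -> C; peptide=MVVDRRCC
pos 24: CUA -> L; peptide=MVVDRRCCL
pos 27: GUU -> V; peptide=MVVDRRCCLV
pos 30: CAA -> Q; peptide=MVVDRRCCLVQ
pos 33: GCC -> A; peptide=MVVDRRCCLVQA
pos 36: GGC -> G; peptide=MVVDRRCCLVQAG
pos 39: UGA -> STOP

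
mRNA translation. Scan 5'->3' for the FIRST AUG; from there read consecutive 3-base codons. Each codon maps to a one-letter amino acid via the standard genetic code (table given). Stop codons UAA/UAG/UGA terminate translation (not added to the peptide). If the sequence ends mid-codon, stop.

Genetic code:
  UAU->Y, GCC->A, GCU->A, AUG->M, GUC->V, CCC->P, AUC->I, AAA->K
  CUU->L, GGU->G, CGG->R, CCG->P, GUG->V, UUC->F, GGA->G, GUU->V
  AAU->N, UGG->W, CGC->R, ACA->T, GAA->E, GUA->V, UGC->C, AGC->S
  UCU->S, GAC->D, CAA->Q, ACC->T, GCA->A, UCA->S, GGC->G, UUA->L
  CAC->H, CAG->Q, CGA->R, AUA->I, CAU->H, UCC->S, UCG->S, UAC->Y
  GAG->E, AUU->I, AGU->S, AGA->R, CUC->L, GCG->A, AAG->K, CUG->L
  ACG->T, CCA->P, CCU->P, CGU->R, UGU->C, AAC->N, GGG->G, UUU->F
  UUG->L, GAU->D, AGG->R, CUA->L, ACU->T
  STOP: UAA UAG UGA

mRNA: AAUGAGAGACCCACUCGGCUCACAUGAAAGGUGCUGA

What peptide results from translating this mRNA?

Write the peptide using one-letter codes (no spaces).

start AUG at pos 1
pos 1: AUG -> M; peptide=M
pos 4: AGA -> R; peptide=MR
pos 7: GAC -> D; peptide=MRD
pos 10: CCA -> P; peptide=MRDP
pos 13: CUC -> L; peptide=MRDPL
pos 16: GGC -> G; peptide=MRDPLG
pos 19: UCA -> S; peptide=MRDPLGS
pos 22: CAU -> H; peptide=MRDPLGSH
pos 25: GAA -> E; peptide=MRDPLGSHE
pos 28: AGG -> R; peptide=MRDPLGSHER
pos 31: UGC -> C; peptide=MRDPLGSHERC
pos 34: UGA -> STOP

Answer: MRDPLGSHERC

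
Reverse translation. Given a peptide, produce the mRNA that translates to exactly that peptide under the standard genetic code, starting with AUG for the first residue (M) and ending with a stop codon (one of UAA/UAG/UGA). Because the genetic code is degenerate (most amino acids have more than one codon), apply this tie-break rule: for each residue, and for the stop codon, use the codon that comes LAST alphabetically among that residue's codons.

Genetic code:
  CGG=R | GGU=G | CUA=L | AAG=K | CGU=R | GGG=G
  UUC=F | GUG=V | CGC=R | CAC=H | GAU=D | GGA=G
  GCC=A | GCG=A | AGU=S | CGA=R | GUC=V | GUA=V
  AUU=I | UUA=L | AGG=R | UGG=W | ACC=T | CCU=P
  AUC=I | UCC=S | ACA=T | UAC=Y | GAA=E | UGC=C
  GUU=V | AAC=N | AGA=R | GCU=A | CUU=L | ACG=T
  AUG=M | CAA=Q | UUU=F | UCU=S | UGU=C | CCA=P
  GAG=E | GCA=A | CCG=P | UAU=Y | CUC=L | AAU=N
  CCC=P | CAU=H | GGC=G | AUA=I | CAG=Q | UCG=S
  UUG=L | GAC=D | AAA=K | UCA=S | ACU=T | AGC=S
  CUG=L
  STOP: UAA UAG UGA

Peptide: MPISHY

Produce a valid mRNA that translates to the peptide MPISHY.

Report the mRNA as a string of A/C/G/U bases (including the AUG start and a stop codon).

residue 1: M -> AUG (start codon)
residue 2: P codons sorted = CCA,CCC,CCG,CCU -> pick last = CCU
residue 3: I codons sorted = AUA,AUC,AUU -> pick last = AUU
residue 4: S codons sorted = AGC,AGU,UCA,UCC,UCG,UCU -> pick last = UCU
residue 5: H codons sorted = CAC,CAU -> pick last = CAU
residue 6: Y codons sorted = UAC,UAU -> pick last = UAU
terminator: stop codons sorted = UAA,UAG,UGA -> pick last = UGA

Answer: mRNA: AUGCCUAUUUCUCAUUAUUGA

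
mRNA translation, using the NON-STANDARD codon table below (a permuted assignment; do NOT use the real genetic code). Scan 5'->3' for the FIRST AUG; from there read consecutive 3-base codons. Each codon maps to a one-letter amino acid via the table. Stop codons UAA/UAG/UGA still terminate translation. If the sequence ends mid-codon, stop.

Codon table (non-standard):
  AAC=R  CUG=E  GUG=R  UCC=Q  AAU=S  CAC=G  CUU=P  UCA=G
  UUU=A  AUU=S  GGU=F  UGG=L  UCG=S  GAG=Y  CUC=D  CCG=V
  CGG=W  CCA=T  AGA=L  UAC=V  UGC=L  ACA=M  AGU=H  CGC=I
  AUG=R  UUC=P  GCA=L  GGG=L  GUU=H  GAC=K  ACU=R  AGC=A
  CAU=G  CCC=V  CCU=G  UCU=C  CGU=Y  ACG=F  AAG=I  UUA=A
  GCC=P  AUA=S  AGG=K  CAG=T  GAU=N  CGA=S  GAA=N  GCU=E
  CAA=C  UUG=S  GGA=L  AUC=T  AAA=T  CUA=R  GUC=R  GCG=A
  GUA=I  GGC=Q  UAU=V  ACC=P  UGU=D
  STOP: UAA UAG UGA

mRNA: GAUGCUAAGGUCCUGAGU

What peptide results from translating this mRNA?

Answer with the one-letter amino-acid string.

Answer: RRKQ

Derivation:
start AUG at pos 1
pos 1: AUG -> R; peptide=R
pos 4: CUA -> R; peptide=RR
pos 7: AGG -> K; peptide=RRK
pos 10: UCC -> Q; peptide=RRKQ
pos 13: UGA -> STOP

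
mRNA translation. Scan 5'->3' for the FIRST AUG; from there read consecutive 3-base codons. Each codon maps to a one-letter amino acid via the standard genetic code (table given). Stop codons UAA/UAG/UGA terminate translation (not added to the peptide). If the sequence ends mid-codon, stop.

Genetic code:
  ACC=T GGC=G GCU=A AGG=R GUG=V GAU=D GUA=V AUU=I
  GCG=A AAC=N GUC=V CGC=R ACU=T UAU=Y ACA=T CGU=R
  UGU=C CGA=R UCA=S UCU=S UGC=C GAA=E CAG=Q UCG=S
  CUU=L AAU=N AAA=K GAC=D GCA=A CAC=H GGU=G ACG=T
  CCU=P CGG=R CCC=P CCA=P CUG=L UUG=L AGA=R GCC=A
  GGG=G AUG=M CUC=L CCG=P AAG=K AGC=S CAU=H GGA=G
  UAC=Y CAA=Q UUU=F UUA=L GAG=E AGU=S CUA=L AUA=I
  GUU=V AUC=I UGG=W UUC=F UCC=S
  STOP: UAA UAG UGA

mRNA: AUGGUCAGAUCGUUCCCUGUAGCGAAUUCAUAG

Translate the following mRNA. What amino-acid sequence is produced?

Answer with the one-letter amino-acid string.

Answer: MVRSFPVANS

Derivation:
start AUG at pos 0
pos 0: AUG -> M; peptide=M
pos 3: GUC -> V; peptide=MV
pos 6: AGA -> R; peptide=MVR
pos 9: UCG -> S; peptide=MVRS
pos 12: UUC -> F; peptide=MVRSF
pos 15: CCU -> P; peptide=MVRSFP
pos 18: GUA -> V; peptide=MVRSFPV
pos 21: GCG -> A; peptide=MVRSFPVA
pos 24: AAU -> N; peptide=MVRSFPVAN
pos 27: UCA -> S; peptide=MVRSFPVANS
pos 30: UAG -> STOP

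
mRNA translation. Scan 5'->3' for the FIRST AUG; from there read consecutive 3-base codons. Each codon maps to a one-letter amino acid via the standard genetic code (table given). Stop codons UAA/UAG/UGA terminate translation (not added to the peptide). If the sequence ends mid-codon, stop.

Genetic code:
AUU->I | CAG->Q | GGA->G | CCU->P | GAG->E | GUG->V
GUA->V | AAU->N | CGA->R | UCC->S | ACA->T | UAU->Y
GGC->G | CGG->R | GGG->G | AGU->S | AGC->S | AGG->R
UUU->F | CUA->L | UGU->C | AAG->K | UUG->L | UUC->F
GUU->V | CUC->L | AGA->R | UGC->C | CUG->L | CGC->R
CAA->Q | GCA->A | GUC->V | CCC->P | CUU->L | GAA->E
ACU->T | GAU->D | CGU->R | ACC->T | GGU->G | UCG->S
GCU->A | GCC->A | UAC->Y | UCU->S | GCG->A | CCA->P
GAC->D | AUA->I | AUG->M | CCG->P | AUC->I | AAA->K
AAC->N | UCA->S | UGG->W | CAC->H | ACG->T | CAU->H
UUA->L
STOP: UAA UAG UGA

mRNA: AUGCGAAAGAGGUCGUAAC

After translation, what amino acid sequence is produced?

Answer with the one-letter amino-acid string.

start AUG at pos 0
pos 0: AUG -> M; peptide=M
pos 3: CGA -> R; peptide=MR
pos 6: AAG -> K; peptide=MRK
pos 9: AGG -> R; peptide=MRKR
pos 12: UCG -> S; peptide=MRKRS
pos 15: UAA -> STOP

Answer: MRKRS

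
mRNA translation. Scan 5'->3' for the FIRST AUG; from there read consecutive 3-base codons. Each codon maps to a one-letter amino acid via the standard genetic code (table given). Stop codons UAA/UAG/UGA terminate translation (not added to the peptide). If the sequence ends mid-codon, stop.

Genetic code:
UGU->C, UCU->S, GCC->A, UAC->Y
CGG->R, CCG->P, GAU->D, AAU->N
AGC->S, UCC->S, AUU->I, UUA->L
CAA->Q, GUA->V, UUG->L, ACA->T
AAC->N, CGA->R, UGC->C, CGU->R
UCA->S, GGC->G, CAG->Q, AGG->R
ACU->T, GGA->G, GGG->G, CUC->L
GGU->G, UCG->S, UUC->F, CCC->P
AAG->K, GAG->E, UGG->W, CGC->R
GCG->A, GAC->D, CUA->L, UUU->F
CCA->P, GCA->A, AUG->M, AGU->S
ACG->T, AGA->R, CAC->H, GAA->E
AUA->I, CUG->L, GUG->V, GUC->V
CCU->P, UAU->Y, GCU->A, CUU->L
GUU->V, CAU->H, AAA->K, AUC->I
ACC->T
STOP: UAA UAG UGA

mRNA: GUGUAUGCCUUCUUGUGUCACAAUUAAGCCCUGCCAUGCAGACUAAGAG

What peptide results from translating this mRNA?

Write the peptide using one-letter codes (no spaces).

Answer: MPSCVTIKPCHAD

Derivation:
start AUG at pos 4
pos 4: AUG -> M; peptide=M
pos 7: CCU -> P; peptide=MP
pos 10: UCU -> S; peptide=MPS
pos 13: UGU -> C; peptide=MPSC
pos 16: GUC -> V; peptide=MPSCV
pos 19: ACA -> T; peptide=MPSCVT
pos 22: AUU -> I; peptide=MPSCVTI
pos 25: AAG -> K; peptide=MPSCVTIK
pos 28: CCC -> P; peptide=MPSCVTIKP
pos 31: UGC -> C; peptide=MPSCVTIKPC
pos 34: CAU -> H; peptide=MPSCVTIKPCH
pos 37: GCA -> A; peptide=MPSCVTIKPCHA
pos 40: GAC -> D; peptide=MPSCVTIKPCHAD
pos 43: UAA -> STOP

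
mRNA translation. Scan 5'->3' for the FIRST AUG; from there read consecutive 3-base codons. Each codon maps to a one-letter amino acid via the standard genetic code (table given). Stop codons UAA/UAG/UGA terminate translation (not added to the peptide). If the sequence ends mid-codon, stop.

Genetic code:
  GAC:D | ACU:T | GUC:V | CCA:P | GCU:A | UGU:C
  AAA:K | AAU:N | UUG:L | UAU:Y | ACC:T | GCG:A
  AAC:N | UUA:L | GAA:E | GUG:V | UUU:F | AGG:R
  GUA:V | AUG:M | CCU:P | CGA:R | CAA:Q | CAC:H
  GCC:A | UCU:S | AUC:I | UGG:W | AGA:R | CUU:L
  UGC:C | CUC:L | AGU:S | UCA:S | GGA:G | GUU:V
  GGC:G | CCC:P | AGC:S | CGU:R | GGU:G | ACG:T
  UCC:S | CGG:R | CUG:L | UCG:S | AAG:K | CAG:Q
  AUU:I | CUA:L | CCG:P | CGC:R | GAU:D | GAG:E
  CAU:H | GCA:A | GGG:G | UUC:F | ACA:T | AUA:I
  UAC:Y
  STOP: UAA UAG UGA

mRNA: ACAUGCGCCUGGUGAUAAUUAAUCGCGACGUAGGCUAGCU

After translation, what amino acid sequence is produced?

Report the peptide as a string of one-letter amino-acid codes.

start AUG at pos 2
pos 2: AUG -> M; peptide=M
pos 5: CGC -> R; peptide=MR
pos 8: CUG -> L; peptide=MRL
pos 11: GUG -> V; peptide=MRLV
pos 14: AUA -> I; peptide=MRLVI
pos 17: AUU -> I; peptide=MRLVII
pos 20: AAU -> N; peptide=MRLVIIN
pos 23: CGC -> R; peptide=MRLVIINR
pos 26: GAC -> D; peptide=MRLVIINRD
pos 29: GUA -> V; peptide=MRLVIINRDV
pos 32: GGC -> G; peptide=MRLVIINRDVG
pos 35: UAG -> STOP

Answer: MRLVIINRDVG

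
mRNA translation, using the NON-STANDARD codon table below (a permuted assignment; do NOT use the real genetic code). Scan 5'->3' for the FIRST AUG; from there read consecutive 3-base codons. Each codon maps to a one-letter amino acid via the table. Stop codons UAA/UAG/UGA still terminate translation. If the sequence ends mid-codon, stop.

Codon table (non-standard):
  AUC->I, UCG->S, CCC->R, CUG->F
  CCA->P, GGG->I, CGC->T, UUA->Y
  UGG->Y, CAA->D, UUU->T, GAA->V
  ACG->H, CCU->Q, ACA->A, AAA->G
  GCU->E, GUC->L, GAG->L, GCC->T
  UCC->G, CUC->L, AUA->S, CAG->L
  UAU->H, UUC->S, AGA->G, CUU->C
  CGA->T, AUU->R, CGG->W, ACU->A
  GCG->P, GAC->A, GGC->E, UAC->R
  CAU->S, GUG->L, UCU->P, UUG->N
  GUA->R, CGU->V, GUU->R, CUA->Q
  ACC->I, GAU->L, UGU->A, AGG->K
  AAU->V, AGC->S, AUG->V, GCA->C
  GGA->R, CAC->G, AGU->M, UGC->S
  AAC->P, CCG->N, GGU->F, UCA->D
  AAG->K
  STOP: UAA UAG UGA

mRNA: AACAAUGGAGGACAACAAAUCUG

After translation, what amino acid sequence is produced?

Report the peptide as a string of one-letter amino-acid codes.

start AUG at pos 4
pos 4: AUG -> V; peptide=V
pos 7: GAG -> L; peptide=VL
pos 10: GAC -> A; peptide=VLA
pos 13: AAC -> P; peptide=VLAP
pos 16: AAA -> G; peptide=VLAPG
pos 19: UCU -> P; peptide=VLAPGP
pos 22: only 1 nt remain (<3), stop (end of mRNA)

Answer: VLAPGP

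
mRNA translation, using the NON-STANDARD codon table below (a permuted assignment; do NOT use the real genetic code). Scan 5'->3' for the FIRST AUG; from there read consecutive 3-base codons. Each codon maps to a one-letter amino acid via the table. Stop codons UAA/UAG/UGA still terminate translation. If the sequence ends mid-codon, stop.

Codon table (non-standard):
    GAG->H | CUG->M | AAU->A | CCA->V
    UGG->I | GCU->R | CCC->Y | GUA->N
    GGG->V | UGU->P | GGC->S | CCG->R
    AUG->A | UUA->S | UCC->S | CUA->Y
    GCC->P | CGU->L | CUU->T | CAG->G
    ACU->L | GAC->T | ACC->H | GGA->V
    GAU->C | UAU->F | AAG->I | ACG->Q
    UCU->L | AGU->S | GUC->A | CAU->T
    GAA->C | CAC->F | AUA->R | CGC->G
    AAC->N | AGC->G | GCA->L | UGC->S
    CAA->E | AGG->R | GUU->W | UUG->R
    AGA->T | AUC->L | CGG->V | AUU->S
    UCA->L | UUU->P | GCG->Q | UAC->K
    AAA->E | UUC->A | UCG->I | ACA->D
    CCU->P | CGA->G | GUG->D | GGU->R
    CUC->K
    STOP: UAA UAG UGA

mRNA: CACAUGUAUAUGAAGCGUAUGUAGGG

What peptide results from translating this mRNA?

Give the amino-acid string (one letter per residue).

Answer: AFAILA

Derivation:
start AUG at pos 3
pos 3: AUG -> A; peptide=A
pos 6: UAU -> F; peptide=AF
pos 9: AUG -> A; peptide=AFA
pos 12: AAG -> I; peptide=AFAI
pos 15: CGU -> L; peptide=AFAIL
pos 18: AUG -> A; peptide=AFAILA
pos 21: UAG -> STOP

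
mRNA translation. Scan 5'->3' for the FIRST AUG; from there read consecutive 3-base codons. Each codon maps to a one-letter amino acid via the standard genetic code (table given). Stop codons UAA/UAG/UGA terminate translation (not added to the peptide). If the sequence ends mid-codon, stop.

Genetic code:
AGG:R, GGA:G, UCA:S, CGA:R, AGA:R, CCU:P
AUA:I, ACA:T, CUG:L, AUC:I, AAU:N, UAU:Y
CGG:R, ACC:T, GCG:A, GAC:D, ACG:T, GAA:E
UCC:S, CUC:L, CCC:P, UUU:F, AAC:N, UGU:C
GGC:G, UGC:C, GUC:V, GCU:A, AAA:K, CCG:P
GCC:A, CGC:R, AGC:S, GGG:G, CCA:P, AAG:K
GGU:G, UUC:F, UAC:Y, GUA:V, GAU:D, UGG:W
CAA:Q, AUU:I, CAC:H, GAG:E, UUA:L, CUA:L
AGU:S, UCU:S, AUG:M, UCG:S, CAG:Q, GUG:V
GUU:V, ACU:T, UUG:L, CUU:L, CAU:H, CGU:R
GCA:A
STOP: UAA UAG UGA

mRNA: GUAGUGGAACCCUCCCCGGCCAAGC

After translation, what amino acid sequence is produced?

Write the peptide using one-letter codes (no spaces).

Answer: (empty: no AUG start codon)

Derivation:
no AUG start codon found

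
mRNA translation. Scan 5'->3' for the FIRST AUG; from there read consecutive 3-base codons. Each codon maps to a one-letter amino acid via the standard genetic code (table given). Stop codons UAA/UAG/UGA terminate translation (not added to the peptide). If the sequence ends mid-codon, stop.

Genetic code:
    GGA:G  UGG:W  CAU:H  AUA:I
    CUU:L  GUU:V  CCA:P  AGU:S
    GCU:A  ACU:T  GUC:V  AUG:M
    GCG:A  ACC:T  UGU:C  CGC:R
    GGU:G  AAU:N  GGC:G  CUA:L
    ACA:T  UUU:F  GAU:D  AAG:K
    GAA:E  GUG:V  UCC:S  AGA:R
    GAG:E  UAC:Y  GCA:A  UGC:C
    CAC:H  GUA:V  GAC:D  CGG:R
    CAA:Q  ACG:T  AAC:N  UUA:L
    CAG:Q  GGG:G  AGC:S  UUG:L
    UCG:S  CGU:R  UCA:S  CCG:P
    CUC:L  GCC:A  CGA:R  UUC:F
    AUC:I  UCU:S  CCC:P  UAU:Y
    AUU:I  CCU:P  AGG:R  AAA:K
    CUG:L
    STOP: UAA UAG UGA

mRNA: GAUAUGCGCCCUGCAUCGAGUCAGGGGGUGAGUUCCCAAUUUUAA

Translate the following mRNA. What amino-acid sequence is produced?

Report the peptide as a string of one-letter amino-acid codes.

Answer: MRPASSQGVSSQF

Derivation:
start AUG at pos 3
pos 3: AUG -> M; peptide=M
pos 6: CGC -> R; peptide=MR
pos 9: CCU -> P; peptide=MRP
pos 12: GCA -> A; peptide=MRPA
pos 15: UCG -> S; peptide=MRPAS
pos 18: AGU -> S; peptide=MRPASS
pos 21: CAG -> Q; peptide=MRPASSQ
pos 24: GGG -> G; peptide=MRPASSQG
pos 27: GUG -> V; peptide=MRPASSQGV
pos 30: AGU -> S; peptide=MRPASSQGVS
pos 33: UCC -> S; peptide=MRPASSQGVSS
pos 36: CAA -> Q; peptide=MRPASSQGVSSQ
pos 39: UUU -> F; peptide=MRPASSQGVSSQF
pos 42: UAA -> STOP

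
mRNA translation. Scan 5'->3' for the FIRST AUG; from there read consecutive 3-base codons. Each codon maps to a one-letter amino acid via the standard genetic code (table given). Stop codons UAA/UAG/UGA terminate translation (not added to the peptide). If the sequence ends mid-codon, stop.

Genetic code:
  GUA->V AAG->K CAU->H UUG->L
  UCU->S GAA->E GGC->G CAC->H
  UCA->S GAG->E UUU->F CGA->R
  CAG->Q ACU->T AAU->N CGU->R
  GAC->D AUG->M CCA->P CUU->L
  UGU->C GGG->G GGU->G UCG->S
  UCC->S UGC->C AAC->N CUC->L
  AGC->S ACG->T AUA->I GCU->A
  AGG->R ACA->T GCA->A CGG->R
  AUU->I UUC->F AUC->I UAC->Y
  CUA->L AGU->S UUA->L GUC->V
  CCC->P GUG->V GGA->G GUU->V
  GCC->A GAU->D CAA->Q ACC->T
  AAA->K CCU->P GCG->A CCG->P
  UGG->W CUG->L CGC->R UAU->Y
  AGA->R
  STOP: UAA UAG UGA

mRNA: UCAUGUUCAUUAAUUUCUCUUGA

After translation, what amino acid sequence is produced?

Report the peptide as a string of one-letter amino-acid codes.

Answer: MFINFS

Derivation:
start AUG at pos 2
pos 2: AUG -> M; peptide=M
pos 5: UUC -> F; peptide=MF
pos 8: AUU -> I; peptide=MFI
pos 11: AAU -> N; peptide=MFIN
pos 14: UUC -> F; peptide=MFINF
pos 17: UCU -> S; peptide=MFINFS
pos 20: UGA -> STOP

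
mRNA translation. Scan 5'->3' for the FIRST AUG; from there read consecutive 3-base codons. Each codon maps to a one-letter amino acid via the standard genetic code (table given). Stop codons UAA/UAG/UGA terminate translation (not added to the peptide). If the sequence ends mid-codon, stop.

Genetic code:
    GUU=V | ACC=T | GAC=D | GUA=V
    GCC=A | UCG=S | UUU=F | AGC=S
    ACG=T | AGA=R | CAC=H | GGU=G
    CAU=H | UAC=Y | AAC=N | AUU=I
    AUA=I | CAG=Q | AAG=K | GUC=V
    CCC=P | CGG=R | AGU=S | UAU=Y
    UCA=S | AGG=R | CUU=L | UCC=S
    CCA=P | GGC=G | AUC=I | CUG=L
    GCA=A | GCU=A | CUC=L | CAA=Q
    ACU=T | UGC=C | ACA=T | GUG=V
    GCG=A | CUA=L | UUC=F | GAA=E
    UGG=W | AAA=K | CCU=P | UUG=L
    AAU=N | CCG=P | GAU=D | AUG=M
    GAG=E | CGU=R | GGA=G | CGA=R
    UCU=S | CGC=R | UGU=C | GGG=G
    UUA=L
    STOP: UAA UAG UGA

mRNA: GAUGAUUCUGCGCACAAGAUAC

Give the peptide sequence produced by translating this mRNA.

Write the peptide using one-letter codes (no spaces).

start AUG at pos 1
pos 1: AUG -> M; peptide=M
pos 4: AUU -> I; peptide=MI
pos 7: CUG -> L; peptide=MIL
pos 10: CGC -> R; peptide=MILR
pos 13: ACA -> T; peptide=MILRT
pos 16: AGA -> R; peptide=MILRTR
pos 19: UAC -> Y; peptide=MILRTRY
pos 22: only 0 nt remain (<3), stop (end of mRNA)

Answer: MILRTRY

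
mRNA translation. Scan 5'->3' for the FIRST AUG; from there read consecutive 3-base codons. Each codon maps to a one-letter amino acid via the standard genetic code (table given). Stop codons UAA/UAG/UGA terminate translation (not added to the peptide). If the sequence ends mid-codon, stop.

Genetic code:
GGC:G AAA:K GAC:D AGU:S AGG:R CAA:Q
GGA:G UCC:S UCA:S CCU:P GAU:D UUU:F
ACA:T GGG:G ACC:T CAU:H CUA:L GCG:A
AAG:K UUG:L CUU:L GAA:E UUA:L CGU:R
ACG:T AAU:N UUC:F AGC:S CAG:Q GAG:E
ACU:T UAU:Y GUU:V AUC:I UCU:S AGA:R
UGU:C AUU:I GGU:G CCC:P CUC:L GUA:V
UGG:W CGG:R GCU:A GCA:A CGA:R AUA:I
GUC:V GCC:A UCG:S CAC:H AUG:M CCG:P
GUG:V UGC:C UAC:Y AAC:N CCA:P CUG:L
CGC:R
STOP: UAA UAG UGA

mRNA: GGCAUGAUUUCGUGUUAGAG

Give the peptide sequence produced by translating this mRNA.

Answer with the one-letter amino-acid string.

Answer: MISC

Derivation:
start AUG at pos 3
pos 3: AUG -> M; peptide=M
pos 6: AUU -> I; peptide=MI
pos 9: UCG -> S; peptide=MIS
pos 12: UGU -> C; peptide=MISC
pos 15: UAG -> STOP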